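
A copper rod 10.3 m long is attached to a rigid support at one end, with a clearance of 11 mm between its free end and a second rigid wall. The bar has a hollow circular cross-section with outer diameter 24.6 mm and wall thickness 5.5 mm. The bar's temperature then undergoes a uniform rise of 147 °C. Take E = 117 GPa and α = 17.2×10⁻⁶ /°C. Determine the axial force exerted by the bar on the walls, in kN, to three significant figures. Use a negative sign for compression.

-56.4 kN

Free thermal expansion αLΔT = 17.2e-6 · 10300 · 147 = 26.04 mm.
The walls engage after the gap closes; constrained expansion = 26.04 − 11 = 15.04 mm.
The walls impose strain ε = −(15.04)/10300 = -1.4604e-03; σ = Eε = 117000 · -1.4604e-03 = -170.9 MPa.
Wall reaction R = σ·A = -170.9·330 = -56390 N = -56.39 kN.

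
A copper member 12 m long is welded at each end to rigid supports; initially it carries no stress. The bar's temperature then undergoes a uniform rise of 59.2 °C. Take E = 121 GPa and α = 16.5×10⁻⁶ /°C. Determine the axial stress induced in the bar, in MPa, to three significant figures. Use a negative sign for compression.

-118 MPa

Free thermal expansion αLΔT = 16.5e-6 · 12000 · 59.2 = 11.72 mm.
The walls impose strain ε = −(11.72)/12000 = -9.7680e-04; σ = Eε = 121000 · -9.7680e-04 = -118.2 MPa.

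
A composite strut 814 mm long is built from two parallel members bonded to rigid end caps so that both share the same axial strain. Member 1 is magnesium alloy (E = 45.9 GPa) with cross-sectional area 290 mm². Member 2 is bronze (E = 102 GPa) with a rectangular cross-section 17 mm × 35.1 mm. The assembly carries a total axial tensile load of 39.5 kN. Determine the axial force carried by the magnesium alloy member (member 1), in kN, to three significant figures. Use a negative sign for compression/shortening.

7.09 kN

A_2 = 596.7 mm².
Equal strain + equilibrium ⇒ each member carries load in proportion to AE: A₁E₁ = 13310000 N, A₂E₂ = 60860000 N, ΣAE = 74170000 N.
F₁ = P·A₁E₁/ΣAE = 39500·13310000/74170000 = 7088 N.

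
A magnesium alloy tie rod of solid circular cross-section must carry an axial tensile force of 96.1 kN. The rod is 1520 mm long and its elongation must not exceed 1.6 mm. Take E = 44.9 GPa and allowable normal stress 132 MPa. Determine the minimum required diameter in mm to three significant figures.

Required area A ≥ P/σ_allow = 96100/132 = 728 mm².
For a solid circular section, d ≥ √(4A/π) = 30.45 mm.
Elongation limit: A ≥ PL/(Eδ_allow) = 96100·1520/(44900·1.6) = 2033 mm² ⇒ d ≥ 50.88 mm.
The elongation limit governs.

50.9 mm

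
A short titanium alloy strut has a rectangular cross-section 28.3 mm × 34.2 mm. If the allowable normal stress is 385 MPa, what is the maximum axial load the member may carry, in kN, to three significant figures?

373 kN

A = 967.9 mm².
P_max = σ_allow · A = 385 · 967.9 = 372600 N = 372.6 kN.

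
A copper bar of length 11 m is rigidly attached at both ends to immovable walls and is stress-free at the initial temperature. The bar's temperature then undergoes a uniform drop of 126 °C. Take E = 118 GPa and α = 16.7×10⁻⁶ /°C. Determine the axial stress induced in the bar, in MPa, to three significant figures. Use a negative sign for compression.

248 MPa

Free thermal expansion αLΔT = 16.7e-6 · 11000 · -126 = -23.15 mm.
The walls impose strain ε = −(-23.15)/11000 = 2.1042e-03; σ = Eε = 118000 · 2.1042e-03 = 248.3 MPa.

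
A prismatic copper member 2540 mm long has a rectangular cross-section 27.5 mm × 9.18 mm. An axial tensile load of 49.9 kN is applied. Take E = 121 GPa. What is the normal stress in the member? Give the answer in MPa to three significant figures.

A = 252.4 mm².
σ = N/A = 49900/252.4 = 197.7 MPa.

198 MPa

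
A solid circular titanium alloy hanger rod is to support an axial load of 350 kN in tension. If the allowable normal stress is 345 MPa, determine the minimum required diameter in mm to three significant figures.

Required area A ≥ P/σ_allow = 350000/345 = 1014 mm².
For a solid circular section, d ≥ √(4A/π) = 35.94 mm.

35.9 mm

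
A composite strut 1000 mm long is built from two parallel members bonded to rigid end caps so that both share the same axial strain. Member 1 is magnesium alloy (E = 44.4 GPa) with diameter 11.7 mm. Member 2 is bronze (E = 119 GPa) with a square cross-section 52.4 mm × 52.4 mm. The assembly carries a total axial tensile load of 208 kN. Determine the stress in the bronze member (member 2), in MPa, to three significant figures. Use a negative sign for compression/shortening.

A_1 = 107.5 mm².
A_2 = 2746 mm².
Equal strain + equilibrium ⇒ each member carries load in proportion to AE: A₁E₁ = 4774000 N, A₂E₂ = 326700000 N, ΣAE = 331500000 N.
σ₂ = P·E₂/ΣAE = 208000·119000/331500000 = 74.66 MPa.

74.7 MPa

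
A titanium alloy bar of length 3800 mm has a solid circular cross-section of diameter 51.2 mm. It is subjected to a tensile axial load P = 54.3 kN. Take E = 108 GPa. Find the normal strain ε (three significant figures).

2.44e-04

A = 2059 mm².
σ = N/A = 26.37 MPa; ε = σ/E = 26.37/108000 = 2.442e-04.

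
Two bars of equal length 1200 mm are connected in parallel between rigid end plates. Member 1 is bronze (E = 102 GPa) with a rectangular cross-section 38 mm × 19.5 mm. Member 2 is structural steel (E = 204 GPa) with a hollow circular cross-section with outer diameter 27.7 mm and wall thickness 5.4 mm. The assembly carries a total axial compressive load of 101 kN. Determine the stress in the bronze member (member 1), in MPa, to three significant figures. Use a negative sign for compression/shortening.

-67.4 MPa

A_1 = 741 mm².
A_2 = 378.3 mm².
Equal strain + equilibrium ⇒ each member carries load in proportion to AE: A₁E₁ = 75580000 N, A₂E₂ = 77180000 N, ΣAE = 152800000 N.
σ₁ = P·E₁/ΣAE = -101000·102000/152800000 = -67.44 MPa.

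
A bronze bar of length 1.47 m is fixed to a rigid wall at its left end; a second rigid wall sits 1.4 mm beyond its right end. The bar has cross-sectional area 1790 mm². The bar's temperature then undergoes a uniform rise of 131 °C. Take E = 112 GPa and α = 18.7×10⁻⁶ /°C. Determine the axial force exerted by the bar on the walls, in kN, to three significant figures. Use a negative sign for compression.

-300 kN

Free thermal expansion αLΔT = 18.7e-6 · 1470 · 131 = 3.601 mm.
The walls engage after the gap closes; constrained expansion = 3.601 − 1.4 = 2.201 mm.
The walls impose strain ε = −(2.201)/1470 = -1.4973e-03; σ = Eε = 112000 · -1.4973e-03 = -167.7 MPa.
Wall reaction R = σ·A = -167.7·1790 = -300200 N = -300.2 kN.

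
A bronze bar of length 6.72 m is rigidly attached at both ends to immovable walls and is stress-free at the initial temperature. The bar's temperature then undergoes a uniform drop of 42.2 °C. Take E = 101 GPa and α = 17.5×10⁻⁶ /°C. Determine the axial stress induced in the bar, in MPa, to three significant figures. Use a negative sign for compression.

Free thermal expansion αLΔT = 17.5e-6 · 6720 · -42.2 = -4.963 mm.
The walls impose strain ε = −(-4.963)/6720 = 7.3850e-04; σ = Eε = 101000 · 7.3850e-04 = 74.59 MPa.

74.6 MPa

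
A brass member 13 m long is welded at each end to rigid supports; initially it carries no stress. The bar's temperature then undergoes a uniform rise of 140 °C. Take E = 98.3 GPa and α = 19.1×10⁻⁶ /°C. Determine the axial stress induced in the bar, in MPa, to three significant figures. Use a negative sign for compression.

Free thermal expansion αLΔT = 19.1e-6 · 13000 · 140 = 34.76 mm.
The walls impose strain ε = −(34.76)/13000 = -2.6740e-03; σ = Eε = 98300 · -2.6740e-03 = -262.9 MPa.

-263 MPa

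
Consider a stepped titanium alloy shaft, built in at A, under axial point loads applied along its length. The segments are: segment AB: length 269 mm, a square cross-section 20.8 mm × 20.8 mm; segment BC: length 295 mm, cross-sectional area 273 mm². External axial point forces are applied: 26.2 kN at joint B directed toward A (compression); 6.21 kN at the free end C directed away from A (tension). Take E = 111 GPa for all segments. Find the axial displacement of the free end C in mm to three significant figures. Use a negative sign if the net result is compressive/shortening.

-0.0515 mm

Internal axial forces (sectioning from the free end, tension +): N_BC = 6.21 kN, N_AB = -19.99 kN.
A_AB = 432.6 mm².
δ_AB = -19990·269/(432.6·111000) = -0.112 mm
δ_BC = 6210·295/(273·111000) = 0.06045 mm
δ = Σδ_i = -0.05152 mm.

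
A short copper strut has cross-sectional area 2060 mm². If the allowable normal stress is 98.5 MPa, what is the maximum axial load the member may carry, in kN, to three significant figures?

P_max = σ_allow · A = 98.5 · 2060 = 202900 N = 202.9 kN.

203 kN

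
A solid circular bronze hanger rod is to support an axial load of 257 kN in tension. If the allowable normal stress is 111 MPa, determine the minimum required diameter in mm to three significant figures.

54.3 mm

Required area A ≥ P/σ_allow = 257000/111 = 2315 mm².
For a solid circular section, d ≥ √(4A/π) = 54.3 mm.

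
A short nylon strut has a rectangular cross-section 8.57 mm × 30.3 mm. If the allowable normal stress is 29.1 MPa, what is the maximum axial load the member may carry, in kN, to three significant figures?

7.56 kN

A = 259.7 mm².
P_max = σ_allow · A = 29.1 · 259.7 = 7556 N = 7.556 kN.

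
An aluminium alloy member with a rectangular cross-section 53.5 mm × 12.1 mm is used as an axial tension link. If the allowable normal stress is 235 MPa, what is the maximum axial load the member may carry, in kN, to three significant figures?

152 kN

A = 647.4 mm².
P_max = σ_allow · A = 235 · 647.4 = 152100 N = 152.1 kN.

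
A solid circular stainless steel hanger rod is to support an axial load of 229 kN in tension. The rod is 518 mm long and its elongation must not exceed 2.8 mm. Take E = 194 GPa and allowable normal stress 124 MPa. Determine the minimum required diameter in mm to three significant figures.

48.5 mm

Required area A ≥ P/σ_allow = 229000/124 = 1847 mm².
For a solid circular section, d ≥ √(4A/π) = 48.49 mm.
Elongation limit: A ≥ PL/(Eδ_allow) = 229000·518/(194000·2.8) = 218.4 mm² ⇒ d ≥ 16.67 mm.
The stress limit governs.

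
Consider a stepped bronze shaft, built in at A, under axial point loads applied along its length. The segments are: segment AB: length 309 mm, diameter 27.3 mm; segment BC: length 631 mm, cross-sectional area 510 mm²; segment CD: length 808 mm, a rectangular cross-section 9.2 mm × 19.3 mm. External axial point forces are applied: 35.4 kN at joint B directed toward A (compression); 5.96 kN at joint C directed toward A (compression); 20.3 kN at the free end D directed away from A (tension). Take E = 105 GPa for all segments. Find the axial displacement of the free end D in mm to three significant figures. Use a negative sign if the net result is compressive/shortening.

Internal axial forces (sectioning from the free end, tension +): N_CD = 20.3 kN, N_BC = 14.34 kN, N_AB = -21.06 kN.
A_AB = 585.3 mm².
A_CD = 177.6 mm².
δ_AB = -21060·309/(585.3·105000) = -0.1059 mm
δ_BC = 14340·631/(510·105000) = 0.169 mm
δ_CD = 20300·808/(177.6·105000) = 0.8798 mm
δ = Σδ_i = 0.9429 mm.

0.943 mm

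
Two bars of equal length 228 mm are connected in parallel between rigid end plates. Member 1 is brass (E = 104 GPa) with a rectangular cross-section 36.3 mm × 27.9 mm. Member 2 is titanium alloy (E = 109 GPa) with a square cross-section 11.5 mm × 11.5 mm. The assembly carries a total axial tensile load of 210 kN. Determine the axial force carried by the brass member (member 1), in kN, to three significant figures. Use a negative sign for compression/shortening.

185 kN

A_1 = 1013 mm².
A_2 = 132.2 mm².
Equal strain + equilibrium ⇒ each member carries load in proportion to AE: A₁E₁ = 105300000 N, A₂E₂ = 14420000 N, ΣAE = 119700000 N.
F₁ = P·A₁E₁/ΣAE = 210000·105300000/119700000 = 184700 N.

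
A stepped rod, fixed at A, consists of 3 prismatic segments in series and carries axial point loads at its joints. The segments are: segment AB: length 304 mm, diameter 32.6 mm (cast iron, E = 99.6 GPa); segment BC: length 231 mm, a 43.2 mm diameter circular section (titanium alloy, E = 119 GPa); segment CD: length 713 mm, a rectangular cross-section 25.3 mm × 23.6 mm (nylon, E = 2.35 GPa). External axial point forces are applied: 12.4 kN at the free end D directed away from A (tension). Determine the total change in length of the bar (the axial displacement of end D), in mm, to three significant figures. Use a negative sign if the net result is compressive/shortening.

Internal axial forces (sectioning from the free end, tension +): N_CD = 12.4 kN, N_BC = 12.4 kN, N_AB = 12.4 kN.
A_AB = 834.7 mm².
A_BC = 1466 mm².
A_CD = 597.1 mm².
δ_AB = 12400·304/(834.7·99600) = 0.04534 mm
δ_BC = 12400·231/(1466·119000) = 0.01642 mm
δ_CD = 12400·713/(597.1·2350) = 6.301 mm
δ = Σδ_i = 6.363 mm.

6.36 mm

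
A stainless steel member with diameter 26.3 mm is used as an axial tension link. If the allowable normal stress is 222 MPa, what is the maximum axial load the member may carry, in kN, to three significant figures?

121 kN

A = 543.3 mm².
P_max = σ_allow · A = 222 · 543.3 = 120600 N = 120.6 kN.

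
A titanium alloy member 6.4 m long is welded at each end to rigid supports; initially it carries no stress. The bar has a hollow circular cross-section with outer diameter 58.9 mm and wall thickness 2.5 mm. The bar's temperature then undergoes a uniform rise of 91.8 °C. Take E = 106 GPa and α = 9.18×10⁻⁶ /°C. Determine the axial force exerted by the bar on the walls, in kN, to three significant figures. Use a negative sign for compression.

Free thermal expansion αLΔT = 9.18e-6 · 6400 · 91.8 = 5.393 mm.
The walls impose strain ε = −(5.393)/6400 = -8.4272e-04; σ = Eε = 106000 · -8.4272e-04 = -89.33 MPa.
Wall reaction R = σ·A = -89.33·443 = -39570 N = -39.57 kN.

-39.6 kN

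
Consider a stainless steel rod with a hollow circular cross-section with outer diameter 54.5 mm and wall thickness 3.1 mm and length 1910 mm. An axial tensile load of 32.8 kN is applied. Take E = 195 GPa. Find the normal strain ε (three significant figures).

3.36e-04

A = 500.6 mm².
σ = N/A = 65.52 MPa; ε = σ/E = 65.52/195000 = 3.360e-04.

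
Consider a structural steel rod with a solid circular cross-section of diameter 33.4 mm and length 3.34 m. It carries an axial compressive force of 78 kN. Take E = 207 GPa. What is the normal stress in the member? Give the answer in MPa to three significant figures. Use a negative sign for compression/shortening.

A = 876.2 mm².
σ = N/A = -78000/876.2 = -89.02 MPa.

-89.0 MPa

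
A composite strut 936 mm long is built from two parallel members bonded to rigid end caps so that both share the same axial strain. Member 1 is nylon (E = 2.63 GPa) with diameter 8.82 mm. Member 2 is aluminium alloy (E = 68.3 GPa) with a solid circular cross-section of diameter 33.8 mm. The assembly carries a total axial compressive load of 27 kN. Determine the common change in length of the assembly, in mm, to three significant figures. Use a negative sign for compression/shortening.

-0.411 mm

A_1 = 61.1 mm².
A_2 = 897.3 mm².
Equal strain + equilibrium ⇒ each member carries load in proportion to AE: A₁E₁ = 160700 N, A₂E₂ = 61280000 N, ΣAE = 61440000 N.
δ = PL/ΣAE = -27000·936/61440000 = -0.4113 mm.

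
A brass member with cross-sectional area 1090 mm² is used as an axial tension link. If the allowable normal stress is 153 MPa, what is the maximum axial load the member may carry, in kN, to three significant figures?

P_max = σ_allow · A = 153 · 1090 = 166800 N = 166.8 kN.

167 kN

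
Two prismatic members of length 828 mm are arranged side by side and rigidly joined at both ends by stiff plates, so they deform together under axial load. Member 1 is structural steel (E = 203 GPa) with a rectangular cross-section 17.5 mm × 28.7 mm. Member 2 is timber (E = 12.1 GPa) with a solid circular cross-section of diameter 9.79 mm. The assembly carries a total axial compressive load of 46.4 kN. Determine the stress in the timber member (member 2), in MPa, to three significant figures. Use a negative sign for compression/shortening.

A_1 = 502.2 mm².
A_2 = 75.28 mm².
Equal strain + equilibrium ⇒ each member carries load in proportion to AE: A₁E₁ = 102000000 N, A₂E₂ = 910800 N, ΣAE = 102900000 N.
σ₂ = P·E₂/ΣAE = -46400·12100/102900000 = -5.458 MPa.

-5.46 MPa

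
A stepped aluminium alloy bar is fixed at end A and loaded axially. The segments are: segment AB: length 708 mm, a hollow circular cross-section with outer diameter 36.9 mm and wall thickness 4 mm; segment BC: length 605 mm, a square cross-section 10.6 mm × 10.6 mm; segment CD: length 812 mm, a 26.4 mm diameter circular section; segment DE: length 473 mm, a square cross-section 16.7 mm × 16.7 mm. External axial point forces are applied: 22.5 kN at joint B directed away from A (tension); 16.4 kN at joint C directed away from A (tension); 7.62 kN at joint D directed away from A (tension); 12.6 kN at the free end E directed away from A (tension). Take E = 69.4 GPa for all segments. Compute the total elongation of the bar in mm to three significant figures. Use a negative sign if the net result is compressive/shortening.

5.04 mm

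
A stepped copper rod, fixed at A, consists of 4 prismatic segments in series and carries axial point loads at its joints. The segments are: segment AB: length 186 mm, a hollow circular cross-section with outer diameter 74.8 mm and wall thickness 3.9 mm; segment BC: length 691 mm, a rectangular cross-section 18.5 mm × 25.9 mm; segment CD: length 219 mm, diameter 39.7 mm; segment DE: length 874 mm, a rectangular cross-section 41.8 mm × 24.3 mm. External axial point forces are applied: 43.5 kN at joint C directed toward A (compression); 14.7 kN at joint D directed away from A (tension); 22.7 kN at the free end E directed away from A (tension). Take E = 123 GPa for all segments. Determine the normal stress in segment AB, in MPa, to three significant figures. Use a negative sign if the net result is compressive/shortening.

-7.02 MPa

Internal axial forces (sectioning from the free end, tension +): N_DE = 22.7 kN, N_CD = 37.4 kN, N_BC = -6.1 kN, N_AB = -6.1 kN.
A_AB = 868.7 mm².
σ_AB = N_AB/A_AB = -6100/868.7 = -7.022 MPa.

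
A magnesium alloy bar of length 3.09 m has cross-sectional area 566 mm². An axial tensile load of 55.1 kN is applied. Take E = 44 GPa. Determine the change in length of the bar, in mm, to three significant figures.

δ_mech = NL/(AE) = 55100·3090/(566·44000) = 6.837 mm.

6.84 mm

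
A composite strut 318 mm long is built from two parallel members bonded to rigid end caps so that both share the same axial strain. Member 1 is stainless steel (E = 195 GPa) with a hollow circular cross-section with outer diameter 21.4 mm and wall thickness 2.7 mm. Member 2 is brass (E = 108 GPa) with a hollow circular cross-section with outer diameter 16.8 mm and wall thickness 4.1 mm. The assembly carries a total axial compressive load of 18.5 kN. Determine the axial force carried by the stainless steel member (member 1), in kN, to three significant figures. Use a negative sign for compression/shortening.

-11.8 kN

A_1 = 158.6 mm².
A_2 = 163.6 mm².
Equal strain + equilibrium ⇒ each member carries load in proportion to AE: A₁E₁ = 30930000 N, A₂E₂ = 17670000 N, ΣAE = 48600000 N.
F₁ = P·A₁E₁/ΣAE = -18500·30930000/48600000 = -11770 N.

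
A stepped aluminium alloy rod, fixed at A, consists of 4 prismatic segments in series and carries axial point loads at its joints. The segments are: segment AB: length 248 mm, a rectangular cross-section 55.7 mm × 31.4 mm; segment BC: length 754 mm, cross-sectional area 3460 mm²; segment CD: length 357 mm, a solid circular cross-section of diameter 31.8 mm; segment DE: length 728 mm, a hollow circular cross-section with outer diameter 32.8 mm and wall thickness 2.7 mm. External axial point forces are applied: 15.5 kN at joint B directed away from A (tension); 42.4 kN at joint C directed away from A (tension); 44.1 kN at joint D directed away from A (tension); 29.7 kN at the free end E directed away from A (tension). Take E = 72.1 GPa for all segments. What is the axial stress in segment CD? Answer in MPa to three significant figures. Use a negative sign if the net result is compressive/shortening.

Internal axial forces (sectioning from the free end, tension +): N_DE = 29.7 kN, N_CD = 73.8 kN, N_BC = 116.2 kN, N_AB = 131.7 kN.
A_CD = 794.2 mm².
σ_CD = N_CD/A_CD = 73800/794.2 = 92.92 MPa.

92.9 MPa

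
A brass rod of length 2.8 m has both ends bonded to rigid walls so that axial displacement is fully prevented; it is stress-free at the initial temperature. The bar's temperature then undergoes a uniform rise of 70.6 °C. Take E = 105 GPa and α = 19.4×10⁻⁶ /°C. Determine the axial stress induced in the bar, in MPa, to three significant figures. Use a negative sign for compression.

Free thermal expansion αLΔT = 19.4e-6 · 2800 · 70.6 = 3.835 mm.
The walls impose strain ε = −(3.835)/2800 = -1.3696e-03; σ = Eε = 105000 · -1.3696e-03 = -143.8 MPa.

-144 MPa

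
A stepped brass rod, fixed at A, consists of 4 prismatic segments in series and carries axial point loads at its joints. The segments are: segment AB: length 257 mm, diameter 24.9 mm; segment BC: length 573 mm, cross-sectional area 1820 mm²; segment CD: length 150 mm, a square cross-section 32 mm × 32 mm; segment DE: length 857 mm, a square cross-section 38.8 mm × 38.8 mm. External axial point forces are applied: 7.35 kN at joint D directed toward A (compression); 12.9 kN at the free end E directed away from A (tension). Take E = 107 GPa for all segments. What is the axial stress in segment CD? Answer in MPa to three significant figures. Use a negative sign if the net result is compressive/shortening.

5.42 MPa

Internal axial forces (sectioning from the free end, tension +): N_DE = 12.9 kN, N_CD = 5.55 kN, N_BC = 5.55 kN, N_AB = 5.55 kN.
A_CD = 1024 mm².
σ_CD = N_CD/A_CD = 5550/1024 = 5.42 MPa.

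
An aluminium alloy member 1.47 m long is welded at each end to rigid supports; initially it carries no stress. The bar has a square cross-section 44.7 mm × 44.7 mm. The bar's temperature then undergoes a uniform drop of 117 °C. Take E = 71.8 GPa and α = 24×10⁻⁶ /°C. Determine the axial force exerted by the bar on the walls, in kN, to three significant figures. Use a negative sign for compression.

403 kN

Free thermal expansion αLΔT = 24e-6 · 1470 · -117 = -4.128 mm.
The walls impose strain ε = −(-4.128)/1470 = 2.8080e-03; σ = Eε = 71800 · 2.8080e-03 = 201.6 MPa.
Wall reaction R = σ·A = 201.6·1998 = 402800 N = 402.8 kN.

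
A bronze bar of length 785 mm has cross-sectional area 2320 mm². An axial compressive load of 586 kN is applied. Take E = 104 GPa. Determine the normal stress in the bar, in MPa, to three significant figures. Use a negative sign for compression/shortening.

σ = N/A = -586000/2320 = -252.6 MPa.

-253 MPa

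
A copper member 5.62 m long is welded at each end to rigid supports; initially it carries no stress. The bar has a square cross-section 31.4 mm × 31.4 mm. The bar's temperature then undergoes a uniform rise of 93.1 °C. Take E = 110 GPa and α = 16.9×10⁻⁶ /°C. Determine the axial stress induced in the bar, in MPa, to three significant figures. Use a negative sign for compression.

Free thermal expansion αLΔT = 16.9e-6 · 5620 · 93.1 = 8.842 mm.
The walls impose strain ε = −(8.842)/5620 = -1.5734e-03; σ = Eε = 110000 · -1.5734e-03 = -173.1 MPa.

-173 MPa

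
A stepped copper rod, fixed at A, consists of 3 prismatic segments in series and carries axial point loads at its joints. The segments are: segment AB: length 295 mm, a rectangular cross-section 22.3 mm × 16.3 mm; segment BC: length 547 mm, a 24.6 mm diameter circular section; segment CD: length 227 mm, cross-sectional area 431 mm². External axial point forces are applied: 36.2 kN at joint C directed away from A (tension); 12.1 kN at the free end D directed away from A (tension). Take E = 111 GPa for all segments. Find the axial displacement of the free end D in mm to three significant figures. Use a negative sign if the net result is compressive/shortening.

0.911 mm

Internal axial forces (sectioning from the free end, tension +): N_CD = 12.1 kN, N_BC = 48.3 kN, N_AB = 48.3 kN.
A_AB = 363.5 mm².
A_BC = 475.3 mm².
δ_AB = 48300·295/(363.5·111000) = 0.3531 mm
δ_BC = 48300·547/(475.3·111000) = 0.5008 mm
δ_CD = 12100·227/(431·111000) = 0.05741 mm
δ = Σδ_i = 0.9113 mm.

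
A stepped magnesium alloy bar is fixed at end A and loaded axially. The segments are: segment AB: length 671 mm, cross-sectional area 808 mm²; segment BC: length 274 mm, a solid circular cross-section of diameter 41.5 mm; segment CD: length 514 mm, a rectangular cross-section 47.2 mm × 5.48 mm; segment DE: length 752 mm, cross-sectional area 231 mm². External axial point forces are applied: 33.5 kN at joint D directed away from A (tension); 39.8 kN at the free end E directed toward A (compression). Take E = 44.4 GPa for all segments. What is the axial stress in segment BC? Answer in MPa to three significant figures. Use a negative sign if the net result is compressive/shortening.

Internal axial forces (sectioning from the free end, tension +): N_DE = -39.8 kN, N_CD = -6.3 kN, N_BC = -6.3 kN, N_AB = -6.3 kN.
A_BC = 1353 mm².
σ_BC = N_BC/A_BC = -6300/1353 = -4.658 MPa.

-4.66 MPa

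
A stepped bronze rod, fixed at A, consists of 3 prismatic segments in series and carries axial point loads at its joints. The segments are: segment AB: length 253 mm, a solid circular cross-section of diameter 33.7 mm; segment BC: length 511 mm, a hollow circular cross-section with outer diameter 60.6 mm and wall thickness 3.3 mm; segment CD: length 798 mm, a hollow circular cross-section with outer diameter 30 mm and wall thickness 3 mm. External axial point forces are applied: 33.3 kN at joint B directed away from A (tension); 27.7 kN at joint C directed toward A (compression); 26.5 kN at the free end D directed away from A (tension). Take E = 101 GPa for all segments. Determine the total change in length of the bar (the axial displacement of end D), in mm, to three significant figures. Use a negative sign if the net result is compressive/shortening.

Internal axial forces (sectioning from the free end, tension +): N_CD = 26.5 kN, N_BC = -1.2 kN, N_AB = 32.1 kN.
A_AB = 892 mm².
A_BC = 594 mm².
A_CD = 254.5 mm².
δ_AB = 32100·253/(892·101000) = 0.09015 mm
δ_BC = -1200·511/(594·101000) = -0.01022 mm
δ_CD = 26500·798/(254.5·101000) = 0.8228 mm
δ = Σδ_i = 0.9027 mm.

0.903 mm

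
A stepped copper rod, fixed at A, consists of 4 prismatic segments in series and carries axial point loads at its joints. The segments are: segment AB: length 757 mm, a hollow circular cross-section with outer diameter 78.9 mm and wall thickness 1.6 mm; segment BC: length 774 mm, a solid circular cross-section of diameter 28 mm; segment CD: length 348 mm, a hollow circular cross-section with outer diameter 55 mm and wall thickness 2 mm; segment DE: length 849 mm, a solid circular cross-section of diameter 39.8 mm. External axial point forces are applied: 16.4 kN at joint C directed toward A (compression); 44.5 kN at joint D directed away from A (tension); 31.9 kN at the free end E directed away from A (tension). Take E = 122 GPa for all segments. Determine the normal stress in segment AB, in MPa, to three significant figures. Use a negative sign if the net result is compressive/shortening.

154 MPa

Internal axial forces (sectioning from the free end, tension +): N_DE = 31.9 kN, N_CD = 76.4 kN, N_BC = 60 kN, N_AB = 60 kN.
A_AB = 388.6 mm².
σ_AB = N_AB/A_AB = 60000/388.6 = 154.4 MPa.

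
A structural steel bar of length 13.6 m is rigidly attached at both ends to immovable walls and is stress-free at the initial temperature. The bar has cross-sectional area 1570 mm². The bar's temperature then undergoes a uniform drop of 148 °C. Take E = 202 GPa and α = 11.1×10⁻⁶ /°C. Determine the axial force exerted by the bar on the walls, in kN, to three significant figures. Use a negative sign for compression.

521 kN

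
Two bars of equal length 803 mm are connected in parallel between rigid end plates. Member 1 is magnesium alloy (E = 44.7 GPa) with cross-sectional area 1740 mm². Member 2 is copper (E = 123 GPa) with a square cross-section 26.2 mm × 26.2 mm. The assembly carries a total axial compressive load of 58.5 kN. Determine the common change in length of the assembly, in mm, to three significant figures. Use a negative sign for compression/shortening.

A_2 = 686.4 mm².
Equal strain + equilibrium ⇒ each member carries load in proportion to AE: A₁E₁ = 77780000 N, A₂E₂ = 84430000 N, ΣAE = 162200000 N.
δ = PL/ΣAE = -58500·803/162200000 = -0.2896 mm.

-0.290 mm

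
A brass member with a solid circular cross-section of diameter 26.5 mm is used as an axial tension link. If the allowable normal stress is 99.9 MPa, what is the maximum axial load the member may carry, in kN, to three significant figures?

55.1 kN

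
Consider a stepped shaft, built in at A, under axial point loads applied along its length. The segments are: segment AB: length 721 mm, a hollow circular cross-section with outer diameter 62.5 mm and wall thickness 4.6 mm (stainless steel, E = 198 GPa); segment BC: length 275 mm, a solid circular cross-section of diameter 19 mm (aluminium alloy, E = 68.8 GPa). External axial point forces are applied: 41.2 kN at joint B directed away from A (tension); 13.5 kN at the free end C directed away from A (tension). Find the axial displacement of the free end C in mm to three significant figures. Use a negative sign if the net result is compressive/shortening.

Internal axial forces (sectioning from the free end, tension +): N_BC = 13.5 kN, N_AB = 54.7 kN.
A_AB = 836.7 mm².
A_BC = 283.5 mm².
δ_AB = 54700·721/(836.7·198000) = 0.2381 mm
δ_BC = 13500·275/(283.5·68800) = 0.1903 mm
δ = Σδ_i = 0.4284 mm.

0.428 mm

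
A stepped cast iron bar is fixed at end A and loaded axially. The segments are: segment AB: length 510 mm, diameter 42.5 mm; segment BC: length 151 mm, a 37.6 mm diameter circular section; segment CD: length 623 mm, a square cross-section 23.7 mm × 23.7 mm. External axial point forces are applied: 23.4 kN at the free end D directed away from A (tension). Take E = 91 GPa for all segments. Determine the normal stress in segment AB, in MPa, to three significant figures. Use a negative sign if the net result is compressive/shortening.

16.5 MPa

Internal axial forces (sectioning from the free end, tension +): N_CD = 23.4 kN, N_BC = 23.4 kN, N_AB = 23.4 kN.
A_AB = 1419 mm².
σ_AB = N_AB/A_AB = 23400/1419 = 16.49 MPa.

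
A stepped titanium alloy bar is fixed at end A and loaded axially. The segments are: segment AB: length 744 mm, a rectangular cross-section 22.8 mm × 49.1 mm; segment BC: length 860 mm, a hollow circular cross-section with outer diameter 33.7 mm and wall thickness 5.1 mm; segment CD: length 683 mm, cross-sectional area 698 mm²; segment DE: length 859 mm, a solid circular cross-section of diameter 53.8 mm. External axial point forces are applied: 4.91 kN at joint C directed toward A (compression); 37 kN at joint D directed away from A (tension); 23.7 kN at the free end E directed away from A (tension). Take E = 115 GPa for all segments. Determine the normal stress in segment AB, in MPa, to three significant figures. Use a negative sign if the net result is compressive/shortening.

49.8 MPa

Internal axial forces (sectioning from the free end, tension +): N_DE = 23.7 kN, N_CD = 60.7 kN, N_BC = 55.79 kN, N_AB = 55.79 kN.
A_AB = 1119 mm².
σ_AB = N_AB/A_AB = 55790/1119 = 49.84 MPa.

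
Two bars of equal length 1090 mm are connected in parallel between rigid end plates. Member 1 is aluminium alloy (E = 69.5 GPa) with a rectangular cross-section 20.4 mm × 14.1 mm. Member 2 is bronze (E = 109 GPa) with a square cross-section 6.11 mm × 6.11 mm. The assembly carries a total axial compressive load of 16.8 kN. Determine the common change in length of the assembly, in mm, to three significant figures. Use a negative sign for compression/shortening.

-0.761 mm

A_1 = 287.6 mm².
A_2 = 37.33 mm².
Equal strain + equilibrium ⇒ each member carries load in proportion to AE: A₁E₁ = 19990000 N, A₂E₂ = 4069000 N, ΣAE = 24060000 N.
δ = PL/ΣAE = -16800·1090/24060000 = -0.7611 mm.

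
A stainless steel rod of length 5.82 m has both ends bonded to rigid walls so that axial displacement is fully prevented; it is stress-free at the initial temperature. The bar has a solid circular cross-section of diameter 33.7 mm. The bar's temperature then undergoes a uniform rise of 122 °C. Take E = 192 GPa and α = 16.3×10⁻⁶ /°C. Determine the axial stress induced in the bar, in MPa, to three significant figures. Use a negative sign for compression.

Free thermal expansion αLΔT = 16.3e-6 · 5820 · 122 = 11.57 mm.
The walls impose strain ε = −(11.57)/5820 = -1.9886e-03; σ = Eε = 192000 · -1.9886e-03 = -381.8 MPa.

-382 MPa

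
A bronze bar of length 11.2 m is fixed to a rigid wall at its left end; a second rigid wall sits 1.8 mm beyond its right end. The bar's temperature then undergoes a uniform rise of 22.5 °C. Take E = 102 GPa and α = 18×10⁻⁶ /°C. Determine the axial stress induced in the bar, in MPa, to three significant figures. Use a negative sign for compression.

Free thermal expansion αLΔT = 18e-6 · 11200 · 22.5 = 4.536 mm.
The walls engage after the gap closes; constrained expansion = 4.536 − 1.8 = 2.736 mm.
The walls impose strain ε = −(2.736)/11200 = -2.4429e-04; σ = Eε = 102000 · -2.4429e-04 = -24.92 MPa.

-24.9 MPa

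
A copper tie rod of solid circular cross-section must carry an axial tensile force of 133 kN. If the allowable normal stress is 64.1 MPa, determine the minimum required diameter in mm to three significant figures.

Required area A ≥ P/σ_allow = 133000/64.1 = 2075 mm².
For a solid circular section, d ≥ √(4A/π) = 51.4 mm.

51.4 mm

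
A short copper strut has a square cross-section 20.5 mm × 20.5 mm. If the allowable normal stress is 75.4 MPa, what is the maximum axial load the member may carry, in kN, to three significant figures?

31.7 kN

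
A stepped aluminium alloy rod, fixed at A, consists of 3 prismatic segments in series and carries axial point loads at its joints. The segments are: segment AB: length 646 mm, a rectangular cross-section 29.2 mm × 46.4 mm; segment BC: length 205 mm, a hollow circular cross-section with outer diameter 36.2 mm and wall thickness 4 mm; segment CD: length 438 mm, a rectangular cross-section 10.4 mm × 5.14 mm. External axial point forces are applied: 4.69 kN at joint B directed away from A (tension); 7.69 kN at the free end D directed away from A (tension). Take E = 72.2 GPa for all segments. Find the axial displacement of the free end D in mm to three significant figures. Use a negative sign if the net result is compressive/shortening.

Internal axial forces (sectioning from the free end, tension +): N_CD = 7.69 kN, N_BC = 7.69 kN, N_AB = 12.38 kN.
A_AB = 1355 mm².
A_BC = 404.6 mm².
A_CD = 53.46 mm².
δ_AB = 12380·646/(1355·72200) = 0.08176 mm
δ_BC = 7690·205/(404.6·72200) = 0.05396 mm
δ_CD = 7690·438/(53.46·72200) = 0.8727 mm
δ = Σδ_i = 1.008 mm.

1.01 mm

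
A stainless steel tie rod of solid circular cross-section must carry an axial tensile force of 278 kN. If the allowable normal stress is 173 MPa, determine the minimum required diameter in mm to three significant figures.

45.2 mm

Required area A ≥ P/σ_allow = 278000/173 = 1607 mm².
For a solid circular section, d ≥ √(4A/π) = 45.23 mm.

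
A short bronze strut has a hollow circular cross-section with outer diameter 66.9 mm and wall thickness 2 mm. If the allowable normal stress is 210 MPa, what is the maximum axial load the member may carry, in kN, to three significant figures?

85.6 kN

A = 407.8 mm².
P_max = σ_allow · A = 210 · 407.8 = 85630 N = 85.63 kN.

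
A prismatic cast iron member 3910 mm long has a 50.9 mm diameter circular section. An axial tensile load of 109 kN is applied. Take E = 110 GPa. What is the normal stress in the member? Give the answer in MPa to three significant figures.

A = 2035 mm².
σ = N/A = 109000/2035 = 53.57 MPa.

53.6 MPa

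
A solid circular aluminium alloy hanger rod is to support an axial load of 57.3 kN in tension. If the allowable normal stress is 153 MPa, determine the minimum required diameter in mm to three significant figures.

21.8 mm

Required area A ≥ P/σ_allow = 57300/153 = 374.5 mm².
For a solid circular section, d ≥ √(4A/π) = 21.84 mm.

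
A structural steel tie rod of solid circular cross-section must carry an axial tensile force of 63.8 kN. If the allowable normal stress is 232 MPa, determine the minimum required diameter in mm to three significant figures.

18.7 mm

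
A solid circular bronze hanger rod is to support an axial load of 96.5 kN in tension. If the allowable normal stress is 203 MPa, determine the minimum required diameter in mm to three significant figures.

24.6 mm

Required area A ≥ P/σ_allow = 96500/203 = 475.4 mm².
For a solid circular section, d ≥ √(4A/π) = 24.6 mm.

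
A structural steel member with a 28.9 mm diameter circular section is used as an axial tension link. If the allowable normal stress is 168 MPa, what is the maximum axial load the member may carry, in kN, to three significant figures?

A = 656 mm².
P_max = σ_allow · A = 168 · 656 = 110200 N = 110.2 kN.

110 kN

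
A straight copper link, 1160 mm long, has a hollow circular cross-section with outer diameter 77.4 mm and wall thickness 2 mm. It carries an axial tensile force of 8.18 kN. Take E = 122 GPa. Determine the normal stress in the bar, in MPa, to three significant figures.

A = 473.8 mm².
σ = N/A = 8180/473.8 = 17.27 MPa.

17.3 MPa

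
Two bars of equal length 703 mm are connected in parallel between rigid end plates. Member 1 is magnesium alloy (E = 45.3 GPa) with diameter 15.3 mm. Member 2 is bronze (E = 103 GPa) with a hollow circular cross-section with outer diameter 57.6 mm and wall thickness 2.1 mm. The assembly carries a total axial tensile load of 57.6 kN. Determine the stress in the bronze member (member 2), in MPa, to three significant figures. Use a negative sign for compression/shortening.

A_1 = 183.9 mm².
A_2 = 366.2 mm².
Equal strain + equilibrium ⇒ each member carries load in proportion to AE: A₁E₁ = 8329000 N, A₂E₂ = 37710000 N, ΣAE = 46040000 N.
σ₂ = P·E₂/ΣAE = 57600·103000/46040000 = 128.9 MPa.

129 MPa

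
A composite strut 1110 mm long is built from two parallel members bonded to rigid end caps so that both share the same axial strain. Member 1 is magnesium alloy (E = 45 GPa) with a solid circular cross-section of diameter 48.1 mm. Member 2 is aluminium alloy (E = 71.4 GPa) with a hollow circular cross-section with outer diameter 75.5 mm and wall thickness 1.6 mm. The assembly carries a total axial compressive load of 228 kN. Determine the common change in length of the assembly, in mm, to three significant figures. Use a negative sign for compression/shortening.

A_1 = 1817 mm².
A_2 = 371.5 mm².
Equal strain + equilibrium ⇒ each member carries load in proportion to AE: A₁E₁ = 81770000 N, A₂E₂ = 26520000 N, ΣAE = 108300000 N.
δ = PL/ΣAE = -228000·1110/108300000 = -2.337 mm.

-2.34 mm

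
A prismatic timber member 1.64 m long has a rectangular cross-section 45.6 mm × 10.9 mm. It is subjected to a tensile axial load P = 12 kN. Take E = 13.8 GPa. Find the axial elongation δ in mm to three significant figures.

A = 497 mm².
δ_mech = NL/(AE) = 12000·1640/(497·13800) = 2.869 mm.

2.87 mm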